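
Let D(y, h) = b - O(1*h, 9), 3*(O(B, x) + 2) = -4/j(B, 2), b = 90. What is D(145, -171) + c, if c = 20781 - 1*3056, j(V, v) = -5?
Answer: 267251/15 ≈ 17817.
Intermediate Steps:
O(B, x) = -26/15 (O(B, x) = -2 + (-4/(-5))/3 = -2 + (-4*(-1/5))/3 = -2 + (1/3)*(4/5) = -2 + 4/15 = -26/15)
D(y, h) = 1376/15 (D(y, h) = 90 - 1*(-26/15) = 90 + 26/15 = 1376/15)
c = 17725 (c = 20781 - 3056 = 17725)
D(145, -171) + c = 1376/15 + 17725 = 267251/15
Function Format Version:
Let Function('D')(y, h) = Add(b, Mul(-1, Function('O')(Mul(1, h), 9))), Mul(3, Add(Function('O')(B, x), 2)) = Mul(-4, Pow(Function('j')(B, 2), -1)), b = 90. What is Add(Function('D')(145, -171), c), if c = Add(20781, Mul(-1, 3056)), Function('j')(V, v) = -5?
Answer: Rational(267251, 15) ≈ 17817.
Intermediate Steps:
Function('O')(B, x) = Rational(-26, 15) (Function('O')(B, x) = Add(-2, Mul(Rational(1, 3), Mul(-4, Pow(-5, -1)))) = Add(-2, Mul(Rational(1, 3), Mul(-4, Rational(-1, 5)))) = Add(-2, Mul(Rational(1, 3), Rational(4, 5))) = Add(-2, Rational(4, 15)) = Rational(-26, 15))
Function('D')(y, h) = Rational(1376, 15) (Function('D')(y, h) = Add(90, Mul(-1, Rational(-26, 15))) = Add(90, Rational(26, 15)) = Rational(1376, 15))
c = 17725 (c = Add(20781, -3056) = 17725)
Add(Function('D')(145, -171), c) = Add(Rational(1376, 15), 17725) = Rational(267251, 15)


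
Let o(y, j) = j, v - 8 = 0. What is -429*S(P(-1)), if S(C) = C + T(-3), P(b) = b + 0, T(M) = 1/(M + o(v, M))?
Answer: 1001/2 ≈ 500.50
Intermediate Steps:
v = 8 (v = 8 + 0 = 8)
T(M) = 1/(2*M) (T(M) = 1/(M + M) = 1/(2*M))
P(b) = b
S(C) = -⅙ + C (S(C) = C + (½)/(-3) = C + (½)*(-⅓) = C - ⅙ = -⅙ + C)
-429*S(P(-1)) = -429*(-⅙ - 1) = -429*(-7/6) = 1001/2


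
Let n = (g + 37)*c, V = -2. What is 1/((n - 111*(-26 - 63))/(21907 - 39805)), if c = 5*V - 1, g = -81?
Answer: -17898/10363 ≈ -1.7271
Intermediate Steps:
c = -11 (c = 5*(-2) - 1 = -10 - 1 = -11)
n = 484 (n = (-81 + 37)*(-11) = -44*(-11) = 484)
1/((n - 111*(-26 - 63))/(21907 - 39805)) = 1/((484 - 111*(-26 - 63))/(21907 - 39805)) = 1/((484 - 111*(-89))/(-17898)) = 1/((484 + 9879)*(-1/17898)) = 1/(10363*(-1/17898)) = 1/(-10363/17898) = -17898/10363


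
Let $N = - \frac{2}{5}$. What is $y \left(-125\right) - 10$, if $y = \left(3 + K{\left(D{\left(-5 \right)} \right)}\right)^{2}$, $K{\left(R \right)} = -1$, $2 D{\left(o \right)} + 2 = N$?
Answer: $-510$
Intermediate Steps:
$N = - \frac{2}{5}$ ($N = \left(-2\right) \frac{1}{5} = - \frac{2}{5} \approx -0.4$)
$D{\left(o \right)} = - \frac{6}{5}$ ($D{\left(o \right)} = -1 + \frac{1}{2} \left(- \frac{2}{5}\right) = -1 - \frac{1}{5} = - \frac{6}{5}$)
$y = 4$ ($y = \left(3 - 1\right)^{2} = 2^{2} = 4$)
$y \left(-125\right) - 10 = 4 \left(-125\right) - 10 = -500 - 10 = -510$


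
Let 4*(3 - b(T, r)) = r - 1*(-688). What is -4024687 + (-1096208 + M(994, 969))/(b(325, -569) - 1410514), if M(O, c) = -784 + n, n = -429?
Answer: -7569311896099/1880721 ≈ -4.0247e+6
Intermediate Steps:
M(O, c) = -1213 (M(O, c) = -784 - 429 = -1213)
b(T, r) = -169 - r/4 (b(T, r) = 3 - (r - 1*(-688))/4 = 3 - (r + 688)/4 = 3 - (688 + r)/4 = 3 + (-172 - r/4) = -169 - r/4)
-4024687 + (-1096208 + M(994, 969))/(b(325, -569) - 1410514) = -4024687 + (-1096208 - 1213)/((-169 - ¼*(-569)) - 1410514) = -4024687 - 1097421/((-169 + 569/4) - 1410514) = -4024687 - 1097421/(-107/4 - 1410514) = -4024687 - 1097421/(-5642163/4) = -4024687 - 1097421*(-4/5642163) = -4024687 + 1463228/1880721 = -7569311896099/1880721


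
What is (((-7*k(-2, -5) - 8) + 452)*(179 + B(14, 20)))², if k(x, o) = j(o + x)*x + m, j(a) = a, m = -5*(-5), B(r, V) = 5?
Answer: 989983296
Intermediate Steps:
m = 25
k(x, o) = 25 + x*(o + x) (k(x, o) = (o + x)*x + 25 = x*(o + x) + 25 = 25 + x*(o + x))
(((-7*k(-2, -5) - 8) + 452)*(179 + B(14, 20)))² = (((-7*(25 - 2*(-5 - 2)) - 8) + 452)*(179 + 5))² = (((-7*(25 - 2*(-7)) - 8) + 452)*184)² = (((-7*(25 + 14) - 8) + 452)*184)² = (((-7*39 - 8) + 452)*184)² = (((-273 - 8) + 452)*184)² = ((-281 + 452)*184)² = (171*184)² = 31464² = 989983296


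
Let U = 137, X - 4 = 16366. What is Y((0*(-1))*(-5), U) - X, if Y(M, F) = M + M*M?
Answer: -16370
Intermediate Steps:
X = 16370 (X = 4 + 16366 = 16370)
Y(M, F) = M + M²
Y((0*(-1))*(-5), U) - X = ((0*(-1))*(-5))*(1 + (0*(-1))*(-5)) - 1*16370 = (0*(-5))*(1 + 0*(-5)) - 16370 = 0*(1 + 0) - 16370 = 0*1 - 16370 = 0 - 16370 = -16370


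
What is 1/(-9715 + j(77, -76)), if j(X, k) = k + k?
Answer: -1/9867 ≈ -0.00010135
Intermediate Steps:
j(X, k) = 2*k
1/(-9715 + j(77, -76)) = 1/(-9715 + 2*(-76)) = 1/(-9715 - 152) = 1/(-9867) = -1/9867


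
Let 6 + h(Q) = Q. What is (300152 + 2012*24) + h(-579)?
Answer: 347855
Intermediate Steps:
h(Q) = -6 + Q
(300152 + 2012*24) + h(-579) = (300152 + 2012*24) + (-6 - 579) = (300152 + 48288) - 585 = 348440 - 585 = 347855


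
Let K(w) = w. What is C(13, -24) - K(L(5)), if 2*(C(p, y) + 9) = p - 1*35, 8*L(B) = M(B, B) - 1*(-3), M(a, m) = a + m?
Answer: -173/8 ≈ -21.625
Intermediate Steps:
L(B) = 3/8 + B/4 (L(B) = ((B + B) - 1*(-3))/8 = (2*B + 3)/8 = (3 + 2*B)/8 = 3/8 + B/4)
C(p, y) = -53/2 + p/2 (C(p, y) = -9 + (p - 1*35)/2 = -9 + (p - 35)/2 = -9 + (-35 + p)/2 = -9 + (-35/2 + p/2) = -53/2 + p/2)
C(13, -24) - K(L(5)) = (-53/2 + (½)*13) - (3/8 + (¼)*5) = (-53/2 + 13/2) - (3/8 + 5/4) = -20 - 1*13/8 = -20 - 13/8 = -173/8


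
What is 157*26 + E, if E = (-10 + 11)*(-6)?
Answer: 4076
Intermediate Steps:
E = -6 (E = 1*(-6) = -6)
157*26 + E = 157*26 - 6 = 4082 - 6 = 4076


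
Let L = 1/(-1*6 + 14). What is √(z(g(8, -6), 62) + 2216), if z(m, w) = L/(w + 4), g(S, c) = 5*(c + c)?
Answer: √38611617/132 ≈ 47.074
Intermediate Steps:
L = ⅛ (L = 1/(-6 + 14) = 1/8 = ⅛ ≈ 0.12500)
g(S, c) = 10*c (g(S, c) = 5*(2*c) = 10*c)
z(m, w) = 1/(8*(4 + w)) (z(m, w) = 1/(8*(w + 4)) = 1/(8*(4 + w)))
√(z(g(8, -6), 62) + 2216) = √(1/(8*(4 + 62)) + 2216) = √((⅛)/66 + 2216) = √((⅛)*(1/66) + 2216) = √(1/528 + 2216) = √(1170049/528) = √38611617/132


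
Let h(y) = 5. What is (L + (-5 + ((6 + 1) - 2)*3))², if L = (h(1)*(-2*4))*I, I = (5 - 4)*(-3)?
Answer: 16900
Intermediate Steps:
I = -3 (I = 1*(-3) = -3)
L = 120 (L = (5*(-2*4))*(-3) = (5*(-8))*(-3) = -40*(-3) = 120)
(L + (-5 + ((6 + 1) - 2)*3))² = (120 + (-5 + ((6 + 1) - 2)*3))² = (120 + (-5 + (7 - 2)*3))² = (120 + (-5 + 5*3))² = (120 + (-5 + 15))² = (120 + 10)² = 130² = 16900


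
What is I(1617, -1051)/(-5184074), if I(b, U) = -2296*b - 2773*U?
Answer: 42011/272846 ≈ 0.15397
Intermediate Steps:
I(b, U) = -2773*U - 2296*b
I(1617, -1051)/(-5184074) = (-2773*(-1051) - 2296*1617)/(-5184074) = (2914423 - 3712632)*(-1/5184074) = -798209*(-1/5184074) = 42011/272846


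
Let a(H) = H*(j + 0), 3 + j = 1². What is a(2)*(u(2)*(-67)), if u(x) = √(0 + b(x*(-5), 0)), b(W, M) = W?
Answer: 268*I*√10 ≈ 847.49*I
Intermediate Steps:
j = -2 (j = -3 + 1² = -3 + 1 = -2)
u(x) = √5*√(-x) (u(x) = √(0 + x*(-5)) = √(0 - 5*x) = √(-5*x) = √5*√(-x))
a(H) = -2*H (a(H) = H*(-2 + 0) = H*(-2) = -2*H)
a(2)*(u(2)*(-67)) = (-2*2)*((√5*√(-1*2))*(-67)) = -4*√5*√(-2)*(-67) = -4*√5*(I*√2)*(-67) = -4*I*√10*(-67) = -(-268)*I*√10 = 268*I*√10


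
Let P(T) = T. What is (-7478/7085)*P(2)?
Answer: -14956/7085 ≈ -2.1109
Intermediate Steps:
(-7478/7085)*P(2) = -7478/7085*2 = -14956/7085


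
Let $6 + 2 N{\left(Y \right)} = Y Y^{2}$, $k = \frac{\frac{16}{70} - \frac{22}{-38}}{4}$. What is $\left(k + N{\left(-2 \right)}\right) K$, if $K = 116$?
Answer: $- \frac{524407}{665} \approx -788.58$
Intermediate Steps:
$k = \frac{537}{2660}$ ($k = \left(16 \cdot \frac{1}{70} - - \frac{11}{19}\right) \frac{1}{4} = \left(\frac{8}{35} + \frac{11}{19}\right) \frac{1}{4} = \frac{537}{665} \cdot \frac{1}{4} = \frac{537}{2660} \approx 0.20188$)
$N{\left(Y \right)} = -3 + \frac{Y^{3}}{2}$ ($N{\left(Y \right)} = -3 + \frac{Y Y^{2}}{2} = -3 + \frac{Y^{3}}{2}$)
$\left(k + N{\left(-2 \right)}\right) K = \left(\frac{537}{2660} + \left(-3 + \frac{\left(-2\right)^{3}}{2}\right)\right) 116 = \left(\frac{537}{2660} + \left(-3 + \frac{1}{2} \left(-8\right)\right)\right) 116 = \left(\frac{537}{2660} - 7\right) 116 = \left(- \frac{18083}{2660}\right) 116 = - \frac{524407}{665}$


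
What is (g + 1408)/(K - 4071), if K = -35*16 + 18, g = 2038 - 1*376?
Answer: -3070/4613 ≈ -0.66551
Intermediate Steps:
g = 1662 (g = 2038 - 376 = 1662)
K = -542 (K = -560 + 18 = -542)
(g + 1408)/(K - 4071) = (1662 + 1408)/(-542 - 4071) = 3070/(-4613) = 3070*(-1/4613) = -3070/4613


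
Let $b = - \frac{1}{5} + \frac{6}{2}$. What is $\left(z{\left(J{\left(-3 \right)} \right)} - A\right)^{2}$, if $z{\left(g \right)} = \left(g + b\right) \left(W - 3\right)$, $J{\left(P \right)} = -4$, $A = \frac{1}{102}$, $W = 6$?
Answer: $\frac{3389281}{260100} \approx 13.031$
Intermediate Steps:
$b = \frac{14}{5}$ ($b = \left(-1\right) \frac{1}{5} + 6 \cdot \frac{1}{2} = - \frac{1}{5} + 3 = \frac{14}{5} \approx 2.8$)
$A = \frac{1}{102} \approx 0.0098039$
$z{\left(g \right)} = \frac{42}{5} + 3 g$ ($z{\left(g \right)} = \left(g + \frac{14}{5}\right) \left(6 - 3\right) = \left(\frac{14}{5} + g\right) 3 = \frac{42}{5} + 3 g$)
$\left(z{\left(J{\left(-3 \right)} \right)} - A\right)^{2} = \left(\left(\frac{42}{5} + 3 \left(-4\right)\right) - \frac{1}{102}\right)^{2} = \left(\left(\frac{42}{5} - 12\right) - \frac{1}{102}\right)^{2} = \left(- \frac{18}{5} - \frac{1}{102}\right)^{2} = \left(- \frac{1841}{510}\right)^{2} = \frac{3389281}{260100}$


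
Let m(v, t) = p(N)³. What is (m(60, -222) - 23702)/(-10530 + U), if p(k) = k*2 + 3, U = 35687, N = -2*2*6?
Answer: -114827/25157 ≈ -4.5644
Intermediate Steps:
N = -24 (N = -4*6 = -24)
p(k) = 3 + 2*k (p(k) = 2*k + 3 = 3 + 2*k)
m(v, t) = -91125 (m(v, t) = (3 + 2*(-24))³ = (3 - 48)³ = (-45)³ = -91125)
(m(60, -222) - 23702)/(-10530 + U) = (-91125 - 23702)/(-10530 + 35687) = -114827/25157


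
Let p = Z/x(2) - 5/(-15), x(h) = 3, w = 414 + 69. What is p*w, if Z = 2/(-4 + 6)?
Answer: 322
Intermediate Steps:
w = 483
Z = 1 (Z = 2/2 = 2*(½) = 1)
p = ⅔ (p = 1/3 - 5/(-15) = 1*(⅓) - 5*(-1/15) = ⅓ + ⅓ = ⅔ ≈ 0.66667)
p*w = (⅔)*483 = 322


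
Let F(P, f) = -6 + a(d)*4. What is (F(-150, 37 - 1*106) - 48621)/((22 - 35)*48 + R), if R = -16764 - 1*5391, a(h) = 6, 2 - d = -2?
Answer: 16201/7593 ≈ 2.1337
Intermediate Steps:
d = 4 (d = 2 - 1*(-2) = 2 + 2 = 4)
F(P, f) = 18 (F(P, f) = -6 + 6*4 = -6 + 24 = 18)
R = -22155 (R = -16764 - 5391 = -22155)
(F(-150, 37 - 1*106) - 48621)/((22 - 35)*48 + R) = (18 - 48621)/((22 - 35)*48 - 22155) = -48603/(-13*48 - 22155) = -48603/(-624 - 22155) = -48603/(-22779) = -48603*(-1/22779) = 16201/7593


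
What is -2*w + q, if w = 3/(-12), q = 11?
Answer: 23/2 ≈ 11.500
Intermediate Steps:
w = -1/4 (w = 3*(-1/12) = -1/4 ≈ -0.25000)
-2*w + q = -2*(-1/4) + 11 = 1/2 + 11 = 23/2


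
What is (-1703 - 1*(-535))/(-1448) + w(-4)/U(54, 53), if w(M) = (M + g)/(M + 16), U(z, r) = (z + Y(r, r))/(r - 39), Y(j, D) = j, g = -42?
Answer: 17725/58101 ≈ 0.30507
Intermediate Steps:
U(z, r) = (r + z)/(-39 + r) (U(z, r) = (z + r)/(r - 39) = (r + z)/(-39 + r))
w(M) = (-42 + M)/(16 + M) (w(M) = (M - 42)/(M + 16) = (-42 + M)/(16 + M))
(-1703 - 1*(-535))/(-1448) + w(-4)/U(54, 53) = (-1703 - 1*(-535))/(-1448) + ((-42 - 4)/(16 - 4))/(((53 + 54)/(-39 + 53))) = (-1703 + 535)*(-1/1448) + (-46/12)/((107/14)) = -1168*(-1/1448) + ((1/12)*(-46))/(((1/14)*107)) = 146/181 - 23/(6*107/14) = 146/181 - 23/6*14/107 = 146/181 - 161/321 = 17725/58101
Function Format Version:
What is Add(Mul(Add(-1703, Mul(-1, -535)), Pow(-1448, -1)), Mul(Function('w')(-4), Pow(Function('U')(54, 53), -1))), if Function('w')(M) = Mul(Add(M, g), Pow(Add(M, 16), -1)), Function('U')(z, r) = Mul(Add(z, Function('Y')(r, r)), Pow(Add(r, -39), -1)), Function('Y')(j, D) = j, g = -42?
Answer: Rational(17725, 58101) ≈ 0.30507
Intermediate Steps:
Function('U')(z, r) = Mul(Pow(Add(-39, r), -1), Add(r, z)) (Function('U')(z, r) = Mul(Add(z, r), Pow(Add(r, -39), -1)) = Mul(Add(r, z), Pow(Add(-39, r), -1)) = Mul(Pow(Add(-39, r), -1), Add(r, z)))
Function('w')(M) = Mul(Pow(Add(16, M), -1), Add(-42, M)) (Function('w')(M) = Mul(Add(M, -42), Pow(Add(M, 16), -1)) = Mul(Add(-42, M), Pow(Add(16, M), -1)) = Mul(Pow(Add(16, M), -1), Add(-42, M)))
Add(Mul(Add(-1703, Mul(-1, -535)), Pow(-1448, -1)), Mul(Function('w')(-4), Pow(Function('U')(54, 53), -1))) = Add(Mul(Add(-1703, Mul(-1, -535)), Pow(-1448, -1)), Mul(Mul(Pow(Add(16, -4), -1), Add(-42, -4)), Pow(Mul(Pow(Add(-39, 53), -1), Add(53, 54)), -1))) = Add(Mul(Add(-1703, 535), Rational(-1, 1448)), Mul(Mul(Pow(12, -1), -46), Pow(Mul(Pow(14, -1), 107), -1))) = Add(Mul(-1168, Rational(-1, 1448)), Mul(Mul(Rational(1, 12), -46), Pow(Mul(Rational(1, 14), 107), -1))) = Add(Rational(146, 181), Mul(Rational(-23, 6), Pow(Rational(107, 14), -1))) = Add(Rational(146, 181), Mul(Rational(-23, 6), Rational(14, 107))) = Add(Rational(146, 181), Rational(-161, 321)) = Rational(17725, 58101)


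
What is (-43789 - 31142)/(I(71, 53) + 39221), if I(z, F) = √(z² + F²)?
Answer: -2938868751/1538278991 + 374655*√314/1538278991 ≈ -1.9062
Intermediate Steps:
I(z, F) = √(F² + z²)
(-43789 - 31142)/(I(71, 53) + 39221) = (-43789 - 31142)/(√(53² + 71²) + 39221) = -74931/(√(2809 + 5041) + 39221) = -74931/(√7850 + 39221) = -74931/(5*√314 + 39221) = -74931/(39221 + 5*√314)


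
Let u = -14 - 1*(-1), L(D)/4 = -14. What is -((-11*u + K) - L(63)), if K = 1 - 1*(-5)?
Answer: -205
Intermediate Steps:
L(D) = -56 (L(D) = 4*(-14) = -56)
K = 6 (K = 1 + 5 = 6)
u = -13 (u = -14 + 1 = -13)
-((-11*u + K) - L(63)) = -((-11*(-13) + 6) - 1*(-56)) = -((143 + 6) + 56) = -(149 + 56) = -1*205 = -205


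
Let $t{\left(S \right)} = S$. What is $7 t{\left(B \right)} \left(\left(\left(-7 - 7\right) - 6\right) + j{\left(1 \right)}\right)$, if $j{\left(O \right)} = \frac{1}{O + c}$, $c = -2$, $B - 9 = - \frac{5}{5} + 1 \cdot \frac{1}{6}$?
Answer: $- \frac{2401}{2} \approx -1200.5$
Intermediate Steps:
$B = \frac{49}{6}$ ($B = 9 + \left(- \frac{5}{5} + 1 \cdot \frac{1}{6}\right) = 9 + \left(\left(-5\right) \frac{1}{5} + 1 \cdot \frac{1}{6}\right) = 9 + \left(-1 + \frac{1}{6}\right) = 9 - \frac{5}{6} = \frac{49}{6} \approx 8.1667$)
$j{\left(O \right)} = \frac{1}{-2 + O}$ ($j{\left(O \right)} = \frac{1}{O - 2} = \frac{1}{-2 + O}$)
$7 t{\left(B \right)} \left(\left(\left(-7 - 7\right) - 6\right) + j{\left(1 \right)}\right) = 7 \cdot \frac{49}{6} \left(\left(\left(-7 - 7\right) - 6\right) + \frac{1}{-2 + 1}\right) = \frac{343 \left(\left(-14 - 6\right) + \frac{1}{-1}\right)}{6} = \frac{343 \left(-20 - 1\right)}{6} = \frac{343}{6} \left(-21\right) = - \frac{2401}{2}$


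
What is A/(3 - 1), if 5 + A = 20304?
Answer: 20299/2 ≈ 10150.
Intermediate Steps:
A = 20299 (A = -5 + 20304 = 20299)
A/(3 - 1) = 20299/(3 - 1) = 20299/2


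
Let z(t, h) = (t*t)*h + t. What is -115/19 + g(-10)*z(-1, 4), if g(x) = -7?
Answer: -514/19 ≈ -27.053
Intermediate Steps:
z(t, h) = t + h*t² (z(t, h) = t²*h + t = h*t² + t = t + h*t²)
-115/19 + g(-10)*z(-1, 4) = -115/19 - (-7)*(1 + 4*(-1)) = -115*1/19 - (-7)*(1 - 4) = -115/19 - (-7)*(-3) = -115/19 - 7*3 = -115/19 - 21 = -514/19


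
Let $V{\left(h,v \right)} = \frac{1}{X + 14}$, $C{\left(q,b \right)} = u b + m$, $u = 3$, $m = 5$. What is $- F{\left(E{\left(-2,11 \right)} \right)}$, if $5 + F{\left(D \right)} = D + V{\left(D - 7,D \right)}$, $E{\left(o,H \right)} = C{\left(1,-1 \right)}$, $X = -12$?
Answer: $\frac{5}{2} \approx 2.5$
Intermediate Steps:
$C{\left(q,b \right)} = 5 + 3 b$ ($C{\left(q,b \right)} = 3 b + 5 = 5 + 3 b$)
$V{\left(h,v \right)} = \frac{1}{2}$ ($V{\left(h,v \right)} = \frac{1}{-12 + 14} = \frac{1}{2}$)
$E{\left(o,H \right)} = 2$ ($E{\left(o,H \right)} = 5 + 3 \left(-1\right) = 5 - 3 = 2$)
$F{\left(D \right)} = - \frac{9}{2} + D$ ($F{\left(D \right)} = -5 + \left(D + \frac{1}{2}\right) = -5 + \left(\frac{1}{2} + D\right) = - \frac{9}{2} + D$)
$- F{\left(E{\left(-2,11 \right)} \right)} = - (- \frac{9}{2} + 2) = \left(-1\right) \left(- \frac{5}{2}\right) = \frac{5}{2}$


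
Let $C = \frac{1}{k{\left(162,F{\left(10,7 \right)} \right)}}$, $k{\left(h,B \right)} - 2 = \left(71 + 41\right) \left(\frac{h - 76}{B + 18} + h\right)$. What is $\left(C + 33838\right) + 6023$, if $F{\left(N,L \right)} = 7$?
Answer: $\frac{18466883827}{463282} \approx 39861.0$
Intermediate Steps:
$k{\left(h,B \right)} = 2 + 112 h + \frac{112 \left(-76 + h\right)}{18 + B}$ ($k{\left(h,B \right)} = 2 + \left(71 + 41\right) \left(\frac{h - 76}{B + 18} + h\right) = 2 + 112 \left(\frac{-76 + h}{18 + B} + h\right) = 2 + 112 \left(h + \frac{-76 + h}{18 + B}\right) = 2 + \left(112 h + \frac{112 \left(-76 + h\right)}{18 + B}\right) = 2 + 112 h + \frac{112 \left(-76 + h\right)}{18 + B}$)
$C = \frac{25}{463282}$ ($C = \frac{1}{2 \frac{1}{18 + 7} \left(-4238 + 7 + 1064 \cdot 162 + 56 \cdot 7 \cdot 162\right)} = \frac{1}{2 \cdot \frac{1}{25} \left(-4238 + 7 + 172368 + 63504\right)} = \frac{1}{2 \cdot \frac{1}{25} \cdot 231641} = \frac{1}{\frac{463282}{25}} = \frac{25}{463282} \approx 5.3963 \cdot 10^{-5}$)
$\left(C + 33838\right) + 6023 = \left(\frac{25}{463282} + 33838\right) + 6023 = \frac{15676536341}{463282} + 6023 = \frac{18466883827}{463282}$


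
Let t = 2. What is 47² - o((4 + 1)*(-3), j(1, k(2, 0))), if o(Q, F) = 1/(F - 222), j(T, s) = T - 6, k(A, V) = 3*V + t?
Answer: 501444/227 ≈ 2209.0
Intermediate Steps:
k(A, V) = 2 + 3*V (k(A, V) = 3*V + 2 = 2 + 3*V)
j(T, s) = -6 + T
o(Q, F) = 1/(-222 + F)
47² - o((4 + 1)*(-3), j(1, k(2, 0))) = 47² - 1/(-222 + (-6 + 1)) = 2209 - 1/(-222 - 5) = 2209 - 1/(-227) = 2209 - 1*(-1/227) = 2209 + 1/227 = 501444/227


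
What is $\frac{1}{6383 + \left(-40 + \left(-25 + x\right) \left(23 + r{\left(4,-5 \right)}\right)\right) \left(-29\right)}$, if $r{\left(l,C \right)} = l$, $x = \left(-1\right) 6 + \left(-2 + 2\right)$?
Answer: $\frac{1}{31816} \approx 3.1431 \cdot 10^{-5}$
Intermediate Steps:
$x = -6$ ($x = -6 + 0 = -6$)
$\frac{1}{6383 + \left(-40 + \left(-25 + x\right) \left(23 + r{\left(4,-5 \right)}\right)\right) \left(-29\right)} = \frac{1}{6383 + \left(-40 + \left(-25 - 6\right) \left(23 + 4\right)\right) \left(-29\right)} = \frac{1}{6383 + \left(-40 - 837\right) \left(-29\right)} = \frac{1}{6383 - -25433} = \frac{1}{6383 + 25433} = \frac{1}{31816}$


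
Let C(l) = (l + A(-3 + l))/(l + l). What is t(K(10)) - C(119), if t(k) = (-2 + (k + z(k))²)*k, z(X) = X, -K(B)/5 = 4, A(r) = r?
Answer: -7606715/238 ≈ -31961.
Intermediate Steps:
K(B) = -20 (K(B) = -5*4 = -20)
C(l) = (-3 + 2*l)/(2*l) (C(l) = (l + (-3 + l))/(l + l) = (-3 + 2*l)/((2*l)) = (-3 + 2*l)*(1/(2*l)) = (-3 + 2*l)/(2*l))
t(k) = k*(-2 + 4*k²) (t(k) = (-2 + (k + k)²)*k = (-2 + (2*k)²)*k = (-2 + 4*k²)*k = k*(-2 + 4*k²))
t(K(10)) - C(119) = (-2*(-20) + 4*(-20)³) - (-3/2 + 119)/119 = (40 + 4*(-8000)) - 235/(119*2) = (40 - 32000) - 1*235/238 = -31960 - 235/238 = -7606715/238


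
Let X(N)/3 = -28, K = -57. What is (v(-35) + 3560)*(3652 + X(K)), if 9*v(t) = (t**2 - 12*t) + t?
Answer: 120063200/9 ≈ 1.3340e+7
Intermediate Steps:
v(t) = -11*t/9 + t**2/9 (v(t) = ((t**2 - 12*t) + t)/9 = (t**2 - 11*t)/9 = -11*t/9 + t**2/9)
X(N) = -84 (X(N) = 3*(-28) = -84)
(v(-35) + 3560)*(3652 + X(K)) = ((1/9)*(-35)*(-11 - 35) + 3560)*(3652 - 84) = ((1/9)*(-35)*(-46) + 3560)*3568 = (1610/9 + 3560)*3568 = (33650/9)*3568 = 120063200/9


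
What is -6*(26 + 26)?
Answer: -312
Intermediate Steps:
-6*(26 + 26) = -6*52 = -312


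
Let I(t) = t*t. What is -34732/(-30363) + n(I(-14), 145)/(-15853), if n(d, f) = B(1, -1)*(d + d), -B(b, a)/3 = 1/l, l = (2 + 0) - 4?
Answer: 532752952/481344639 ≈ 1.1068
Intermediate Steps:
l = -2 (l = 2 - 4 = -2)
B(b, a) = 3/2 (B(b, a) = -3/(-2) = -3*(-½) = 3/2)
I(t) = t²
n(d, f) = 3*d (n(d, f) = 3*(d + d)/2 = 3*(2*d)/2 = 3*d)
-34732/(-30363) + n(I(-14), 145)/(-15853) = -34732/(-30363) + (3*(-14)²)/(-15853) = -34732*(-1/30363) + (3*196)*(-1/15853) = 34732/30363 + 588*(-1/15853) = 34732/30363 - 588/15853 = 532752952/481344639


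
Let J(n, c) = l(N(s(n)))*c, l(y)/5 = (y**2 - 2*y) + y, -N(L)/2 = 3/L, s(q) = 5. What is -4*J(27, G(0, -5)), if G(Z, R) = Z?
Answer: 0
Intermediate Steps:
N(L) = -6/L
l(y) = -5*y + 5*y**2 (l(y) = 5*((y**2 - 2*y) + y) = 5*(y**2 - y) = -5*y + 5*y**2)
J(n, c) = 66*c/5 (J(n, c) = (5*(-6/5)*(-1 - 6/5))*c = (5*(-6/5)*(-11/5))*c = 66*c/5)
-4*J(27, G(0, -5)) = -264*0/5 = -4*0 = 0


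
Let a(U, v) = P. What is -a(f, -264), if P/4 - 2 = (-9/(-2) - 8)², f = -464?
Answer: -57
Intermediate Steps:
P = 57 (P = 8 + 4*(-9/(-2) - 8)² = 8 + 4*(-9*(-½) - 8)² = 8 + 4*(9/2 - 8)² = 8 + 4*(-7/2)² = 8 + 4*(49/4) = 8 + 49 = 57)
a(U, v) = 57
-a(f, -264) = -1*57 = -57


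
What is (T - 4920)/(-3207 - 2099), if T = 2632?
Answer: 1144/2653 ≈ 0.43121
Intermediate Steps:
(T - 4920)/(-3207 - 2099) = (2632 - 4920)/(-3207 - 2099) = -2288/(-5306) = -2288*(-1/5306) = 1144/2653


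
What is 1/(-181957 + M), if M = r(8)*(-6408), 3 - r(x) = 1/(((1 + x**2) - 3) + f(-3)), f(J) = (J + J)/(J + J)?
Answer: -7/1407555 ≈ -4.9732e-6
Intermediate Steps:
f(J) = 1 (f(J) = (2*J)/((2*J)) = (2*J)*(1/(2*J)) = 1)
r(x) = 3 - 1/(-1 + x**2) (r(x) = 3 - 1/(((1 + x**2) - 3) + 1) = 3 - 1/((-2 + x**2) + 1) = 3 - 1/(-1 + x**2))
M = -133856/7 (M = ((-4 + 3*8**2)/(-1 + 8**2))*(-6408) = ((-4 + 3*64)/(-1 + 64))*(-6408) = ((-4 + 192)/63)*(-6408) = ((1/63)*188)*(-6408) = (188/63)*(-6408) = -133856/7 ≈ -19122.)
1/(-181957 + M) = 1/(-181957 - 133856/7) = 1/(-1407555/7) = -7/1407555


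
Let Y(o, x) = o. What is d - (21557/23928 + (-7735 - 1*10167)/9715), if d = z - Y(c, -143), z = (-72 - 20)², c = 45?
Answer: 1957304050681/232460520 ≈ 8419.9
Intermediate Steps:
z = 8464 (z = (-92)² = 8464)
d = 8419 (d = 8464 - 1*45 = 8464 - 45 = 8419)
d - (21557/23928 + (-7735 - 1*10167)/9715) = 8419 - (21557/23928 + (-7735 - 1*10167)/9715) = 8419 - (21557*(1/23928) + (-7735 - 10167)*(1/9715)) = 8419 - (21557/23928 - 17902*1/9715) = 8419 - (21557/23928 - 17902/9715) = 8419 - 1*(-218932801/232460520) = 8419 + 218932801/232460520 = 1957304050681/232460520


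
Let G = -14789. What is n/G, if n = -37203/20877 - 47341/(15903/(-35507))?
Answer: -11697442583530/1636683500853 ≈ -7.1470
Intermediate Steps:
n = 11697442583530/110668977 (n = -37203*1/20877 - 47341/(15903*(-1/35507)) = -12401/6959 - 47341/(-15903/35507) = -12401/6959 - 47341*(-35507/15903) = -12401/6959 + 1680936887/15903 = 11697442583530/110668977 ≈ 1.0570e+5)
n/G = (11697442583530/110668977)/(-14789) = (11697442583530/110668977)*(-1/14789) = -11697442583530/1636683500853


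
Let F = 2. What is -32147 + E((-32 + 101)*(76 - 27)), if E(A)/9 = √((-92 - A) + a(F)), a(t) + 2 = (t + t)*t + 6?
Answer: -32147 + 9*I*√3461 ≈ -32147.0 + 529.47*I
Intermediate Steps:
a(t) = 4 + 2*t² (a(t) = -2 + ((t + t)*t + 6) = -2 + ((2*t)*t + 6) = -2 + (2*t² + 6) = -2 + (6 + 2*t²) = 4 + 2*t²)
E(A) = 9*√(-80 - A) (E(A) = 9*√((-92 - A) + (4 + 2*2²)) = 9*√((-92 - A) + (4 + 2*4)) = 9*√((-92 - A) + (4 + 8)) = 9*√((-92 - A) + 12) = 9*√(-80 - A))
-32147 + E((-32 + 101)*(76 - 27)) = -32147 + 9*√(-80 - (-32 + 101)*(76 - 27)) = -32147 + 9*√(-80 - 69*49) = -32147 + 9*√(-80 - 1*3381) = -32147 + 9*√(-80 - 3381) = -32147 + 9*√(-3461) = -32147 + 9*(I*√3461) = -32147 + 9*I*√3461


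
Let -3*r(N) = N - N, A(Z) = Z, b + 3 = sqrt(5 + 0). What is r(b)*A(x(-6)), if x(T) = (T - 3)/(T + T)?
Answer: 0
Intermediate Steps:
b = -3 + sqrt(5) (b = -3 + sqrt(5 + 0) = -3 + sqrt(5) ≈ -0.76393)
x(T) = (-3 + T)/(2*T) (x(T) = (-3 + T)/((2*T)) = (-3 + T)*(1/(2*T)) = (-3 + T)/(2*T))
r(N) = 0 (r(N) = -(N - N)/3 = -1/3*0 = 0)
r(b)*A(x(-6)) = 0*((1/2)*(-3 - 6)/(-6)) = 0*((1/2)*(-1/6)*(-9)) = 0*(3/4) = 0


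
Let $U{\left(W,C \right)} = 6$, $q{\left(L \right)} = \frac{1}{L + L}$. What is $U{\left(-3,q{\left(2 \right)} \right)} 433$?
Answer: $2598$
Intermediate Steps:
$q{\left(L \right)} = \frac{1}{2 L}$
$U{\left(-3,q{\left(2 \right)} \right)} 433 = 6 \cdot 433 = 2598$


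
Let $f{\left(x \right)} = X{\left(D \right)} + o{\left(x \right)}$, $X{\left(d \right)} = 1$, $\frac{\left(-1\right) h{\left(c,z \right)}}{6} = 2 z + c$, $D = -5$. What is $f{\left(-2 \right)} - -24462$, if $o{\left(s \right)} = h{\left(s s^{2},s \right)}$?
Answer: $24535$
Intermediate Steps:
$h{\left(c,z \right)} = - 12 z - 6 c$ ($h{\left(c,z \right)} = - 6 \left(2 z + c\right) = - 6 \left(c + 2 z\right) = - 12 z - 6 c$)
$o{\left(s \right)} = - 12 s - 6 s^{3}$ ($o{\left(s \right)} = - 12 s - 6 s s^{2} = - 12 s - 6 s^{3}$)
$f{\left(x \right)} = 1 + 6 x \left(-2 - x^{2}\right)$
$f{\left(-2 \right)} - -24462 = \left(1 - -24 - 6 \left(-2\right)^{3}\right) - -24462 = \left(1 + 24 - -48\right) + 24462 = \left(1 + 24 + 48\right) + 24462 = 73 + 24462 = 24535$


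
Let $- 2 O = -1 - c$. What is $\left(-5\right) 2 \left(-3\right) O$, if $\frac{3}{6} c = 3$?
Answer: $105$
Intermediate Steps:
$c = 6$ ($c = 2 \cdot 3 = 6$)
$O = \frac{7}{2}$ ($O = - \frac{-1 - 6}{2} = \left(- \frac{1}{2}\right) \left(-7\right) = \frac{7}{2} \approx 3.5$)
$\left(-5\right) 2 \left(-3\right) O = \left(-5\right) 2 \left(-3\right) \frac{7}{2} = \left(-10\right) \left(-3\right) \frac{7}{2} = 30 \cdot \frac{7}{2} = 105$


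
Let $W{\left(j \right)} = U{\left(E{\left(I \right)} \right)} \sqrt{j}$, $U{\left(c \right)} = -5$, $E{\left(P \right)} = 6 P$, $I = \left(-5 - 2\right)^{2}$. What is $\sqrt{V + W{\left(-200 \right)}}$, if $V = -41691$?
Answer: $\sqrt{-41691 - 50 i \sqrt{2}} \approx 0.173 - 204.18 i$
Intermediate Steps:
$I = 49$ ($I = \left(-7\right)^{2} = 49$)
$W{\left(j \right)} = - 5 \sqrt{j}$
$\sqrt{V + W{\left(-200 \right)}} = \sqrt{-41691 - 5 \sqrt{-200}} = \sqrt{-41691 - 5 \cdot 10 i \sqrt{2}} = \sqrt{-41691 - 50 i \sqrt{2}}$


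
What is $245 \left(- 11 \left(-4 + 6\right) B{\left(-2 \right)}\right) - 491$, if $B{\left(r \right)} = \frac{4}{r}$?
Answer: $10289$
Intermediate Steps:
$245 \left(- 11 \left(-4 + 6\right) B{\left(-2 \right)}\right) - 491 = 245 \left(- 11 \left(-4 + 6\right) \frac{4}{-2}\right) - 491 = 245 \left(- 11 \cdot 2 \cdot 4 \left(- \frac{1}{2}\right)\right) - 491 = 245 \left(- 11 \cdot 2 \left(-2\right)\right) - 491 = 245 \left(\left(-11\right) \left(-4\right)\right) - 491 = 245 \cdot 44 - 491 = 10780 - 491 = 10289$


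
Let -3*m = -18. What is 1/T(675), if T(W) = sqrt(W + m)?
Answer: sqrt(681)/681 ≈ 0.038320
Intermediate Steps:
m = 6 (m = -1/3*(-18) = 6)
T(W) = sqrt(6 + W) (T(W) = sqrt(W + 6) = sqrt(6 + W))
1/T(675) = 1/(sqrt(6 + 675)) = 1/(sqrt(681)) = sqrt(681)/681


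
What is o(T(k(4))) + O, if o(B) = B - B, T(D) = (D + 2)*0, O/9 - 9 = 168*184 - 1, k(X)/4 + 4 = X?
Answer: 278280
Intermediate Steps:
k(X) = -16 + 4*X
O = 278280 (O = 81 + 9*(168*184 - 1) = 81 + 9*(30912 - 1) = 81 + 9*30911 = 81 + 278199 = 278280)
T(D) = 0 (T(D) = (2 + D)*0 = 0)
o(B) = 0
o(T(k(4))) + O = 0 + 278280 = 278280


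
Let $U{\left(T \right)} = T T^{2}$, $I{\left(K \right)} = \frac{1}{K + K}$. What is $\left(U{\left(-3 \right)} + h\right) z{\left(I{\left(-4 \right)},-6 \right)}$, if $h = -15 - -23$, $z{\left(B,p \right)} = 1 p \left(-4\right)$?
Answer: $-456$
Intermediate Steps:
$I{\left(K \right)} = \frac{1}{2 K}$
$U{\left(T \right)} = T^{3}$
$z{\left(B,p \right)} = - 4 p$ ($z{\left(B,p \right)} = p \left(-4\right) = - 4 p$)
$h = 8$ ($h = -15 + 23 = 8$)
$\left(U{\left(-3 \right)} + h\right) z{\left(I{\left(-4 \right)},-6 \right)} = \left(\left(-3\right)^{3} + 8\right) \left(\left(-4\right) \left(-6\right)\right) = \left(-27 + 8\right) 24 = \left(-19\right) 24 = -456$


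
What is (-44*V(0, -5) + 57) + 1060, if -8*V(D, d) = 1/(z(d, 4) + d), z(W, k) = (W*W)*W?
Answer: 290409/260 ≈ 1117.0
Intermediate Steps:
z(W, k) = W³ (z(W, k) = W²*W = W³)
V(D, d) = -1/(8*(d + d³)) (V(D, d) = -1/(8*(d³ + d)) = -1/(8*(d + d³)))
(-44*V(0, -5) + 57) + 1060 = (-(-11)/(2*(-5)*(1 + (-5)²)) + 57) + 1060 = (-(-11)*(-1)/(2*5*(1 + 25)) + 57) + 1060 = (-(-11)*(-1)/(2*5*26) + 57) + 1060 = (-44*1/1040 + 57) + 1060 = (-11/260 + 57) + 1060 = 14809/260 + 1060 = 290409/260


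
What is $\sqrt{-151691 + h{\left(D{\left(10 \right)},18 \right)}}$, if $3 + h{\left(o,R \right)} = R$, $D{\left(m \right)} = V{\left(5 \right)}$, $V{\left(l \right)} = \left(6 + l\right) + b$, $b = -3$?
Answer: $2 i \sqrt{37919} \approx 389.46 i$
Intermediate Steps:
$V{\left(l \right)} = 3 + l$ ($V{\left(l \right)} = \left(6 + l\right) - 3 = 3 + l$)
$D{\left(m \right)} = 8$ ($D{\left(m \right)} = 3 + 5 = 8$)
$h{\left(o,R \right)} = -3 + R$
$\sqrt{-151691 + h{\left(D{\left(10 \right)},18 \right)}} = \sqrt{-151691 + \left(-3 + 18\right)} = \sqrt{-151691 + 15} = \sqrt{-151676} = 2 i \sqrt{37919}$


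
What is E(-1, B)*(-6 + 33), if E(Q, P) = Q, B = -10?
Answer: -27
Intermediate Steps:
E(-1, B)*(-6 + 33) = -(-6 + 33) = -1*27 = -27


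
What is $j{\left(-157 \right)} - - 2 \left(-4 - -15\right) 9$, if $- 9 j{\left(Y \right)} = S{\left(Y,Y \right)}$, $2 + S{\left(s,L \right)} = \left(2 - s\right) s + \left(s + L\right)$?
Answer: $\frac{27061}{9} \approx 3006.8$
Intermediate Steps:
$S{\left(s,L \right)} = -2 + L + s + s \left(2 - s\right)$ ($S{\left(s,L \right)} = -2 + \left(\left(2 - s\right) s + \left(s + L\right)\right) = -2 + \left(s \left(2 - s\right) + \left(L + s\right)\right) = -2 + \left(L + s + s \left(2 - s\right)\right) = -2 + L + s + s \left(2 - s\right)$)
$j{\left(Y \right)} = \frac{2}{9} - \frac{4 Y}{9} + \frac{Y^{2}}{9}$ ($j{\left(Y \right)} = - \frac{-2 + Y - Y^{2} + 3 Y}{9} = - \frac{-2 - Y^{2} + 4 Y}{9} = \frac{2}{9} - \frac{4 Y}{9} + \frac{Y^{2}}{9}$)
$j{\left(-157 \right)} - - 2 \left(-4 - -15\right) 9 = \left(\frac{2}{9} - - \frac{628}{9} + \frac{\left(-157\right)^{2}}{9}\right) - - 2 \left(-4 - -15\right) 9 = \left(\frac{2}{9} + \frac{628}{9} + \frac{1}{9} \cdot 24649\right) - - 2 \left(-4 + 15\right) 9 = \left(\frac{2}{9} + \frac{628}{9} + \frac{24649}{9}\right) - \left(-2\right) 11 \cdot 9 = \frac{25279}{9} - \left(-22\right) 9 = \frac{25279}{9} - -198 = \frac{25279}{9} + 198 = \frac{27061}{9}$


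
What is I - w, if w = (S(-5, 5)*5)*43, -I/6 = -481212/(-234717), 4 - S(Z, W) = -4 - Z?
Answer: -51426579/78239 ≈ -657.30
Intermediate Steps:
S(Z, W) = 8 + Z (S(Z, W) = 4 - (-4 - Z) = 4 + (4 + Z) = 8 + Z)
I = -962424/78239 (I = -(-2887272)/(-234717) = -(-2887272)*(-1)/234717 = -6*160404/78239 = -962424/78239 ≈ -12.301)
w = 645 (w = ((8 - 5)*5)*43 = (3*5)*43 = 15*43 = 645)
I - w = -962424/78239 - 1*645 = -962424/78239 - 645 = -51426579/78239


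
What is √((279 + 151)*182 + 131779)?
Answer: √210039 ≈ 458.30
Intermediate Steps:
√((279 + 151)*182 + 131779) = √(430*182 + 131779) = √(78260 + 131779) = √210039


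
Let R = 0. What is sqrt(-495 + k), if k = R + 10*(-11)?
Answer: 11*I*sqrt(5) ≈ 24.597*I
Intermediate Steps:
k = -110 (k = 0 + 10*(-11) = 0 - 110 = -110)
sqrt(-495 + k) = sqrt(-495 - 110) = sqrt(-605) = 11*I*sqrt(5)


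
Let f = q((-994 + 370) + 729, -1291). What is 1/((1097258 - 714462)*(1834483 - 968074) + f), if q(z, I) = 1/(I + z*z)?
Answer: 9734/3228357994355977 ≈ 3.0152e-12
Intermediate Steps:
q(z, I) = 1/(I + z²)
f = 1/9734 (f = 1/(-1291 + ((-994 + 370) + 729)²) = 1/(-1291 + (-624 + 729)²) = 1/(-1291 + 105²) = 1/(-1291 + 11025) = 1/9734 ≈ 0.00010273)
1/((1097258 - 714462)*(1834483 - 968074) + f) = 1/((1097258 - 714462)*(1834483 - 968074) + 1/9734) = 1/(382796*866409 + 1/9734) = 1/(331657899564 + 1/9734) = 1/(3228357994355977/9734) = 9734/3228357994355977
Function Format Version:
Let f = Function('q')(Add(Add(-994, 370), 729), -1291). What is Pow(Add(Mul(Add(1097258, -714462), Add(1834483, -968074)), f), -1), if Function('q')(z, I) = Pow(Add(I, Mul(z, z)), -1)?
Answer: Rational(9734, 3228357994355977) ≈ 3.0152e-12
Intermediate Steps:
Function('q')(z, I) = Pow(Add(I, Pow(z, 2)), -1)
f = Rational(1, 9734) (f = Pow(Add(-1291, Pow(Add(Add(-994, 370), 729), 2)), -1) = Pow(Add(-1291, Pow(Add(-624, 729), 2)), -1) = Pow(Add(-1291, Pow(105, 2)), -1) = Pow(Add(-1291, 11025), -1) = Pow(9734, -1) = Rational(1, 9734) ≈ 0.00010273)
Pow(Add(Mul(Add(1097258, -714462), Add(1834483, -968074)), f), -1) = Pow(Add(Mul(Add(1097258, -714462), Add(1834483, -968074)), Rational(1, 9734)), -1) = Pow(Add(Mul(382796, 866409), Rational(1, 9734)), -1) = Pow(Add(331657899564, Rational(1, 9734)), -1) = Pow(Rational(3228357994355977, 9734), -1) = Rational(9734, 3228357994355977)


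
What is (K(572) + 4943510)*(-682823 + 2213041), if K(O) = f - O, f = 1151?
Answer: 7565533981402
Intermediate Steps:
K(O) = 1151 - O
(K(572) + 4943510)*(-682823 + 2213041) = ((1151 - 1*572) + 4943510)*(-682823 + 2213041) = ((1151 - 572) + 4943510)*1530218 = (579 + 4943510)*1530218 = 4944089*1530218 = 7565533981402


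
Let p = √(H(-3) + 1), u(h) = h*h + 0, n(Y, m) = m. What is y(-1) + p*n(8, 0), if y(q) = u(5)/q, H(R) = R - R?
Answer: -25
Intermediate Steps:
H(R) = 0
u(h) = h² (u(h) = h² + 0 = h²)
p = 1 (p = √(0 + 1) = √1 = 1)
y(q) = 25/q (y(q) = 5²/q = 25/q)
y(-1) + p*n(8, 0) = 25/(-1) + 1*0 = 25*(-1) + 0 = -25 + 0 = -25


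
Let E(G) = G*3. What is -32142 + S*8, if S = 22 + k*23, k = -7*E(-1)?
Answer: -28102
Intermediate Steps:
E(G) = 3*G
k = 21 (k = -21*(-1) = -7*(-3) = 21)
S = 505 (S = 22 + 21*23 = 22 + 483 = 505)
-32142 + S*8 = -32142 + 505*8 = -32142 + 4040 = -28102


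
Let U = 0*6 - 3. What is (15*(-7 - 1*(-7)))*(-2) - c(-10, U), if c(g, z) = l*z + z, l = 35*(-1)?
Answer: -102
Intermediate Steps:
l = -35
U = -3 (U = 0 - 3 = -3)
c(g, z) = -34*z (c(g, z) = -35*z + z = -34*z)
(15*(-7 - 1*(-7)))*(-2) - c(-10, U) = (15*(-7 - 1*(-7)))*(-2) - (-34)*(-3) = (15*(-7 + 7))*(-2) - 1*102 = (15*0)*(-2) - 102 = 0*(-2) - 102 = 0 - 102 = -102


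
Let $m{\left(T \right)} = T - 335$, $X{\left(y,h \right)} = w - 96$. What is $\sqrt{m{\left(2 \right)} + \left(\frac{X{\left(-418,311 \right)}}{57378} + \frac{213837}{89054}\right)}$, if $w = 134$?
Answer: $\frac{i \sqrt{2157933606029526007074}}{2554870206} \approx 18.182 i$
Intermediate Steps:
$X{\left(y,h \right)} = 38$ ($X{\left(y,h \right)} = 134 - 96 = 38$)
$m{\left(T \right)} = -335 + T$
$\sqrt{m{\left(2 \right)} + \left(\frac{X{\left(-418,311 \right)}}{57378} + \frac{213837}{89054}\right)} = \sqrt{\left(-335 + 2\right) + \left(\frac{38}{57378} + \frac{213837}{89054}\right)} = \sqrt{-333 + \left(38 \cdot \frac{1}{57378} + 213837 \cdot \frac{1}{89054}\right)} = \sqrt{-333 + \left(\frac{19}{28689} + \frac{213837}{89054}\right)} = \sqrt{-333 + \frac{6136461719}{2554870206}} = \sqrt{- \frac{844635316879}{2554870206}} = \frac{i \sqrt{2157933606029526007074}}{2554870206}$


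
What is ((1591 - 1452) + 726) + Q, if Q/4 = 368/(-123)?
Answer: 104923/123 ≈ 853.03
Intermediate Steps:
Q = -1472/123 (Q = 4*(368/(-123)) = 4*(368*(-1/123)) = 4*(-368/123) = -1472/123 ≈ -11.967)
((1591 - 1452) + 726) + Q = ((1591 - 1452) + 726) - 1472/123 = (139 + 726) - 1472/123 = 865 - 1472/123 = 104923/123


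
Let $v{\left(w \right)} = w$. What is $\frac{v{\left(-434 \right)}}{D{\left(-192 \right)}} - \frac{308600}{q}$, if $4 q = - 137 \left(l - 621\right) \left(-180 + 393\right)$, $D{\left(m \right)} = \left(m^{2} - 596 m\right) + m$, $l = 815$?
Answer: $\frac{15338821177}{71284747488} \approx 0.21518$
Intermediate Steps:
$D{\left(m \right)} = m^{2} - 595 m$
$q = - \frac{2830557}{2}$ ($q = \frac{\left(-137\right) \left(815 - 621\right) \left(-180 + 393\right)}{4} = \frac{\left(-137\right) 194 \cdot 213}{4} = \frac{\left(-137\right) 41322}{4} = \frac{1}{4} \left(-5661114\right) = - \frac{2830557}{2} \approx -1.4153 \cdot 10^{6}$)
$\frac{v{\left(-434 \right)}}{D{\left(-192 \right)}} - \frac{308600}{q} = - \frac{434}{\left(-192\right) \left(-595 - 192\right)} - \frac{308600}{- \frac{2830557}{2}} = - \frac{434}{\left(-192\right) \left(-787\right)} - - \frac{617200}{2830557} = - \frac{434}{151104} + \frac{617200}{2830557} = \left(-434\right) \frac{1}{151104} + \frac{617200}{2830557} = - \frac{217}{75552} + \frac{617200}{2830557} = \frac{15338821177}{71284747488}$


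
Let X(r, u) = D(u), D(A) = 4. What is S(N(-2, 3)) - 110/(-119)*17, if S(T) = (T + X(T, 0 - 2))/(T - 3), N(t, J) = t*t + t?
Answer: 68/7 ≈ 9.7143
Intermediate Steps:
X(r, u) = 4
N(t, J) = t + t² (N(t, J) = t² + t = t + t²)
S(T) = (4 + T)/(-3 + T) (S(T) = (T + 4)/(T - 3) = (4 + T)/(-3 + T))
S(N(-2, 3)) - 110/(-119)*17 = (4 - 2*(1 - 2))/(-3 - 2*(1 - 2)) - 110/(-119)*17 = (4 - 2*(-1))/(-3 - 2*(-1)) - 110*(-1/119)*17 = (4 + 2)/(-3 + 2) + (110/119)*17 = 6/(-1) + 110/7 = -1*6 + 110/7 = -6 + 110/7 = 68/7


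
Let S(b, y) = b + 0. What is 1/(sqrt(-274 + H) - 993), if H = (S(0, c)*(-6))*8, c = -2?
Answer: -993/986323 - I*sqrt(274)/986323 ≈ -0.0010068 - 1.6782e-5*I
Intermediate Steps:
S(b, y) = b
H = 0 (H = (0*(-6))*8 = 0*8 = 0)
1/(sqrt(-274 + H) - 993) = 1/(sqrt(-274 + 0) - 993) = 1/(sqrt(-274) - 993) = 1/(I*sqrt(274) - 993) = 1/(-993 + I*sqrt(274))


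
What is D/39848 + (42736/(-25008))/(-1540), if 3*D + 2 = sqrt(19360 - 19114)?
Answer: 6551833/5994683310 + sqrt(246)/119544 ≈ 0.0012241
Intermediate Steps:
D = -2/3 + sqrt(246)/3 (D = -2/3 + sqrt(19360 - 19114)/3 = -2/3 + sqrt(246)/3 ≈ 4.5615)
D/39848 + (42736/(-25008))/(-1540) = (-2/3 + sqrt(246)/3)/39848 + (42736/(-25008))/(-1540) = (-2/3 + sqrt(246)/3)*(1/39848) + (42736*(-1/25008))*(-1/1540) = (-1/59772 + sqrt(246)/119544) - 2671/1563*(-1/1540) = (-1/59772 + sqrt(246)/119544) + 2671/2407020 = 6551833/5994683310 + sqrt(246)/119544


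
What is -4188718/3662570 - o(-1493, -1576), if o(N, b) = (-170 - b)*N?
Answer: 3844154463671/1831285 ≈ 2.0992e+6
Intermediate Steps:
o(N, b) = N*(-170 - b)
-4188718/3662570 - o(-1493, -1576) = -4188718/3662570 - (-1)*(-1493)*(170 - 1576) = -4188718*1/3662570 - (-1)*(-1493)*(-1406) = -2094359/1831285 - 1*(-2099158) = -2094359/1831285 + 2099158 = 3844154463671/1831285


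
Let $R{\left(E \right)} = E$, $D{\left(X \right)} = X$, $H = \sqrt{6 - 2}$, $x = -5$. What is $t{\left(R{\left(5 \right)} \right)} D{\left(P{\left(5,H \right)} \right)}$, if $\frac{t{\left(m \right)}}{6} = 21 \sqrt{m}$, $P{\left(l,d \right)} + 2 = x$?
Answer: $- 882 \sqrt{5} \approx -1972.2$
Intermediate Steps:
$H = 2$ ($H = \sqrt{4} = 2$)
$P{\left(l,d \right)} = -7$ ($P{\left(l,d \right)} = -2 - 5 = -7$)
$t{\left(m \right)} = 126 \sqrt{m}$ ($t{\left(m \right)} = 6 \cdot 21 \sqrt{m} = 126 \sqrt{m}$)
$t{\left(R{\left(5 \right)} \right)} D{\left(P{\left(5,H \right)} \right)} = 126 \sqrt{5} \left(-7\right) = - 882 \sqrt{5}$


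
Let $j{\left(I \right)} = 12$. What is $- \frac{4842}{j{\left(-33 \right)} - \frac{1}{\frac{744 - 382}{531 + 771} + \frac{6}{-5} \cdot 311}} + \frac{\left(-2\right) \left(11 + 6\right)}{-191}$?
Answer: $- \frac{124678887976}{309199013} \approx -403.23$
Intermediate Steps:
$- \frac{4842}{j{\left(-33 \right)} - \frac{1}{\frac{744 - 382}{531 + 771} + \frac{6}{-5} \cdot 311}} + \frac{\left(-2\right) \left(11 + 6\right)}{-191} = - \frac{4842}{12 - \frac{1}{\frac{744 - 382}{531 + 771} + \frac{6}{-5} \cdot 311}} + \frac{\left(-2\right) \left(11 + 6\right)}{-191} = - \frac{4842}{12 - \frac{1}{\frac{362}{1302} + 6 \left(- \frac{1}{5}\right) 311}} + \left(-2\right) 17 \left(- \frac{1}{191}\right) = - \frac{4842}{12 - \frac{1}{362 \cdot \frac{1}{1302} - \frac{1866}{5}}} - - \frac{34}{191} = - \frac{4842}{12 - \frac{1}{\frac{181}{651} - \frac{1866}{5}}} + \frac{34}{191} = - \frac{4842}{12 - \frac{1}{- \frac{1213861}{3255}}} + \frac{34}{191} = - \frac{4842}{12 - - \frac{3255}{1213861}} + \frac{34}{191} = - \frac{4842}{12 + \frac{3255}{1213861}} + \frac{34}{191} = - \frac{4842}{\frac{14569587}{1213861}} + \frac{34}{191} = \left(-4842\right) \frac{1213861}{14569587} + \frac{34}{191} = - \frac{653057218}{1618843} + \frac{34}{191} = - \frac{124678887976}{309199013}$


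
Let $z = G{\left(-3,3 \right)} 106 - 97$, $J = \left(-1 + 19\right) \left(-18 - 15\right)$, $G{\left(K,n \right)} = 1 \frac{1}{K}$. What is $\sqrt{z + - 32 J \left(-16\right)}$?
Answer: $\frac{i \sqrt{2738343}}{3} \approx 551.6 i$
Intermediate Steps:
$G{\left(K,n \right)} = \frac{1}{K}$
$J = -594$ ($J = 18 \left(-33\right) = -594$)
$z = - \frac{397}{3}$ ($z = \frac{1}{-3} \cdot 106 - 97 = \left(- \frac{1}{3}\right) 106 - 97 = - \frac{106}{3} - 97 = - \frac{397}{3} \approx -132.33$)
$\sqrt{z + - 32 J \left(-16\right)} = \sqrt{- \frac{397}{3} + \left(-32\right) \left(-594\right) \left(-16\right)} = \sqrt{- \frac{397}{3} + 19008 \left(-16\right)} = \sqrt{- \frac{397}{3} - 304128} = \sqrt{- \frac{912781}{3}} = \frac{i \sqrt{2738343}}{3}$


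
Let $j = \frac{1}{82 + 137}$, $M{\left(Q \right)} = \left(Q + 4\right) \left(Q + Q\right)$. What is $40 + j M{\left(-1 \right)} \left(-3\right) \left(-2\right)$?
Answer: $\frac{2908}{73} \approx 39.836$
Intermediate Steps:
$M{\left(Q \right)} = 2 Q \left(4 + Q\right)$ ($M{\left(Q \right)} = \left(4 + Q\right) 2 Q = 2 Q \left(4 + Q\right)$)
$j = \frac{1}{219} \approx 0.0045662$
$40 + j M{\left(-1 \right)} \left(-3\right) \left(-2\right) = 40 + \frac{2 \left(-1\right) \left(4 - 1\right) \left(-3\right) \left(-2\right)}{219} = 40 + \frac{2 \left(-1\right) 3 \left(-3\right) \left(-2\right)}{219} = 40 + \frac{\left(-6\right) \left(-3\right) \left(-2\right)}{219} = 40 + \frac{18 \left(-2\right)}{219} = 40 + \frac{1}{219} \left(-36\right) = 40 - \frac{12}{73} = \frac{2908}{73}$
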